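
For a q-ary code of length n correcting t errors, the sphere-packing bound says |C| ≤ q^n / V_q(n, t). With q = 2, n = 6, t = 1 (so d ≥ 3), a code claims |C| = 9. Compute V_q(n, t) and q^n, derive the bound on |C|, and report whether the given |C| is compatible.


V_q(n, t) = 7, q^n = 64, Hamming bound = 9, |C| = 9 ≤ bound (satisfied).

Step 1: Compute V_q(n, t) = Σ_{j=0}^1 C(n, j) (q−1)^j.
  j = 0: C(6,0)·(1)^0 = 1·1 = 1.
  j = 1: C(6,1)·(1)^1 = 6·1 = 6.
  V_q(n, t) = 1 + 6 = 7.
Step 2: q^n = 2^6 = 64.
Step 3: Hamming bound ⌊q^n / V_q(n,t)⌋ = ⌊64/7⌋ = 9.
Step 4: Compare |C| = 9 to 9: satisfied.
The claimed |C| lies at the Hamming bound (tight).


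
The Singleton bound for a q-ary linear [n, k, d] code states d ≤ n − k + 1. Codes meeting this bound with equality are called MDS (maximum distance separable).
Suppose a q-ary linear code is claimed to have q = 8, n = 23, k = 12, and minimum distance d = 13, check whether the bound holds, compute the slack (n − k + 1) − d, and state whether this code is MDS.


Singleton RHS = n − k + 1 = 12, slack = -1, bound violated (no such code; not MDS).

Singleton bound: d ≤ n − k + 1.
Here n = 23, k = 12, so n − k + 1 = 12.
Given d = 13, check d ≤ 12: NO.
Slack = (n − k + 1) − d = -1.
The slack is negative: d = 13 exceeds n − k + 1 = 12 by 1, so the Singleton bound is violated and no linear [23, 12, 13]_8 code can exist. In particular it is not MDS (MDS requires d = n − k + 1 exactly).
Description: the claimed parameters are [23, 12, 13]_8; such a code would be impossible (violates the Singleton bound).


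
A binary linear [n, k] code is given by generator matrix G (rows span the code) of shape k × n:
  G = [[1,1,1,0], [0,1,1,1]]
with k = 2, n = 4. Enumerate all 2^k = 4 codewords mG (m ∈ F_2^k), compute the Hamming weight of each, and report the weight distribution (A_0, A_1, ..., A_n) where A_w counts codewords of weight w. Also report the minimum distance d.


Weight distribution: A_0 = 1, A_2 = 1, A_3 = 2. Minimum distance d = 2.

Enumerate all 2^2 = 4 messages m ∈ F_2^2.
For each, compute codeword c = mG in F_2^4, then tally its weight.
  m = 00 → c = 0000, weight = 0.
  m = 10 → c = 1110, weight = 3.
  m = 01 → c = 0111, weight = 3.
  m = 11 → c = 1001, weight = 2.
Tally weights:
  weight 0: 1 codewords.
  weight 2: 1 codewords.
  weight 3: 2 codewords.
Minimum distance d = smallest w > 0 with A_w > 0 = 2.
Sanity: Σ A_w = 4 = 2^2 = 4 ✓.


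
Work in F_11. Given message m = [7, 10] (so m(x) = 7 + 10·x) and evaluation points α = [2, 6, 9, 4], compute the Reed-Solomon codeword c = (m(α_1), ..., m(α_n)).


c = [5, 1, 9, 3]

Message polynomial: m(x) = 7 + 10·x (mod 11).
For each evaluation point α_i, compute m(α_i) mod 11:
  α_1 = 2: Horner steps 10 → 5, so m(2) = 5.
  α_2 = 6: Horner steps 10 → 1, so m(6) = 1.
  α_3 = 9: Horner steps 10 → 9, so m(9) = 9.
  α_4 = 4: Horner steps 10 → 3, so m(4) = 3.
Codeword c = [5, 1, 9, 3] ∈ F_11^4.


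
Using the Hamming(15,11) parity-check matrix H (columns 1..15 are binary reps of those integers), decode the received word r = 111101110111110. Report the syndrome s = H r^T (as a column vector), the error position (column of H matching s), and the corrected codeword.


s = (0, 0, 1, 1)^T, error position = 3, corrected codeword c = 110101110111110

Compute s = H r^T mod 2 one row at a time:
  s_1 = 1 + 0 + 1 + 1 + 1 + 1 + 1 + 0 = 6 ≡ 0 (mod 2).
  s_2 = 1 + 0 + 1 + 1 + 1 + 1 + 1 + 0 = 6 ≡ 0 (mod 2).
  s_3 = 1 + 1 + 1 + 1 + 1 + 1 + 1 + 0 = 7 ≡ 1 (mod 2).
  s_4 = 1 + 1 + 0 + 1 + 0 + 1 + 1 + 0 = 5 ≡ 1 (mod 2).
s = (0, 0, 1, 1)^T — this equals column 3 of H (binary 0011), so error is at position 3.
Correct: flip bit 3 of r = 111101110111110 to get c = 110101110111110.


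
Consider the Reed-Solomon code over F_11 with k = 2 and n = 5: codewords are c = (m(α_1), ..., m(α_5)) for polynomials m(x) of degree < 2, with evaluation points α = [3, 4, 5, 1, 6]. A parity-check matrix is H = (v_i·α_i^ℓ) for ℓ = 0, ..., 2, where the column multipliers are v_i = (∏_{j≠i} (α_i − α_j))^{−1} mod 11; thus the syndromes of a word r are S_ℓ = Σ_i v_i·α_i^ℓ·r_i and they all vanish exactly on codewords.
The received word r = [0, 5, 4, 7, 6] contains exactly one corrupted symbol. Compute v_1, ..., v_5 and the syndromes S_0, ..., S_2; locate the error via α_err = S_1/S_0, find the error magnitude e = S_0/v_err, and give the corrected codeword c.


S = (6, 2, 8), error at position 2, error magnitude e = 3, c = [0, 2, 4, 7, 6].

Step 1: column multipliers v_i = (∏_{j≠i}(α_i − α_j))^{−1} mod 11.
  i = 1 (α = 3): (3−4)(3−5)(3−1)(3−6) = (−1)·(−2)·2·(−3) = −12 ≡ 10, so v_1 = 10^{−1} = 10 (mod 11).
  i = 2 (α = 4): (4−3)(4−5)(4−1)(4−6) = 1·(−1)·3·(−2) = 6 ≡ 6, so v_2 = 6^{−1} = 2 (mod 11).
  i = 3 (α = 5): (5−3)(5−4)(5−1)(5−6) = 2·1·4·(−1) = −8 ≡ 3, so v_3 = 3^{−1} = 4 (mod 11).
  i = 4 (α = 1): (1−3)(1−4)(1−5)(1−6) = (−2)·(−3)·(−4)·(−5) = 120 ≡ 10, so v_4 = 10^{−1} = 10 (mod 11).
  i = 5 (α = 6): (6−3)(6−4)(6−5)(6−1) = 3·2·1·5 = 30 ≡ 8, so v_5 = 8^{−1} = 7 (mod 11).
  v = [10, 2, 4, 10, 7].
Step 2: syndromes of r = [0, 5, 4, 7, 6] (all sums mod 11).
  S_0 = Σ v_i r_i = 10·0 + 2·5 + 4·4 + 10·7 + 7·6 = 138 ≡ 6.
  S_1 = Σ v_i α_i r_i = 10·3·0 + 2·4·5 + 4·5·4 + 10·1·7 + 7·6·6 = 442 ≡ 2.
  α_i^2 mod 11 = [9, 5, 3, 1, 3].
  S_2 = Σ v_i α_i^2 r_i = 10·9·0 + 2·5·5 + 4·3·4 + 10·1·7 + 7·3·6 = 294 ≡ 8.
  S = (6, 2, 8) ≠ 0, so r is not a codeword (an error is present).
Step 3: locate the error. For a single error e at position i, S_ℓ = v_i·e·α_i^ℓ, so α_err = S_1/S_0.
  S_0^{−1} = 6^{−1} = 2 (mod 11), so α_err = 2·2 = 4 ≡ 4 = α_2. Error position i = 2.
  Consistency check: S_2/S_1 = 8·6 = 48 ≡ 4 = α_err ✓ (single-error assumption holds).
Step 4: error magnitude e = S_0/v_2 = S_0·∏_{j≠2}(α_2 − α_j) = 6·6 = 36 ≡ 3 (mod 11).
Step 5: correct position 2: c_2 = r_2 − e = 5 − 3 ≡ 2 (mod 11). Hence c = [0, 2, 4, 7, 6].
  Check: interpolating c through the α_i gives m(x) = 5 + 2·x (degree < 2) with m(α_i) = c_i for every i, so c is indeed a codeword.


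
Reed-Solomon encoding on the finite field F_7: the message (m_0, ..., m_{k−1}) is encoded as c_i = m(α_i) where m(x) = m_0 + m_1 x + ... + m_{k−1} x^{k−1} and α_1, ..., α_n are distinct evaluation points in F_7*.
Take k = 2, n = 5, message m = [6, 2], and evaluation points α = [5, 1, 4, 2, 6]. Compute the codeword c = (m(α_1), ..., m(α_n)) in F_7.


c = [2, 1, 0, 3, 4]

Message polynomial: m(x) = 6 + 2·x (mod 7).
For each evaluation point α_i, compute m(α_i) mod 7:
  α_1 = 5: Horner steps 2 → 2, so m(5) = 2.
  α_2 = 1: Horner steps 2 → 1, so m(1) = 1.
  α_3 = 4: Horner steps 2 → 0, so m(4) = 0.
  α_4 = 2: Horner steps 2 → 3, so m(2) = 3.
  α_5 = 6: Horner steps 2 → 4, so m(6) = 4.
Codeword c = [2, 1, 0, 3, 4] ∈ F_7^5.


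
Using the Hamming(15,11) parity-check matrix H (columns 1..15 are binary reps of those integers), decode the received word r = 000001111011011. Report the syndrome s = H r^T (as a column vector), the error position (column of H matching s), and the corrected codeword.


s = (0, 1, 1, 0)^T, error position = 6, corrected codeword c = 000000111011011

Compute s = H r^T mod 2 one row at a time:
  s_1 = 1 + 1 + 0 + 1 + 1 + 0 + 1 + 1 = 6 ≡ 0 (mod 2).
  s_2 = 0 + 0 + 1 + 1 + 1 + 0 + 1 + 1 = 5 ≡ 1 (mod 2).
  s_3 = 0 + 0 + 1 + 1 + 0 + 1 + 1 + 1 = 5 ≡ 1 (mod 2).
  s_4 = 0 + 0 + 0 + 1 + 1 + 1 + 0 + 1 = 4 ≡ 0 (mod 2).
s = (0, 1, 1, 0)^T — this equals column 6 of H (binary 0110), so error is at position 6.
Correct: flip bit 6 of r = 000001111011011 to get c = 000000111011011.


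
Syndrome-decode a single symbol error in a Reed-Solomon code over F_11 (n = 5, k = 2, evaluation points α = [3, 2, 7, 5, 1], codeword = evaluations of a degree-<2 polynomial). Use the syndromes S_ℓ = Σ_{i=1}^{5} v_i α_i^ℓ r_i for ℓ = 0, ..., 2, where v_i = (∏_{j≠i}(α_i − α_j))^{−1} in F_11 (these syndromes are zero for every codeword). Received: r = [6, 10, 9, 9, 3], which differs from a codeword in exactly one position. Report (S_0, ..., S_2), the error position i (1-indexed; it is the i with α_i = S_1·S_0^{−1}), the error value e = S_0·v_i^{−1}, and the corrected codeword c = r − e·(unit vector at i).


S = (7, 5, 2), error at position 3, error magnitude e = 8, c = [6, 10, 1, 9, 3].

Step 1: column multipliers v_i = (∏_{j≠i}(α_i − α_j))^{−1} mod 11.
  i = 1 (α = 3): (3−2)(3−7)(3−5)(3−1) = 1·(−4)·(−2)·2 = 16 ≡ 5, so v_1 = 5^{−1} = 9 (mod 11).
  i = 2 (α = 2): (2−3)(2−7)(2−5)(2−1) = (−1)·(−5)·(−3)·1 = −15 ≡ 7, so v_2 = 7^{−1} = 8 (mod 11).
  i = 3 (α = 7): (7−3)(7−2)(7−5)(7−1) = 4·5·2·6 = 240 ≡ 9, so v_3 = 9^{−1} = 5 (mod 11).
  i = 4 (α = 5): (5−3)(5−2)(5−7)(5−1) = 2·3·(−2)·4 = −48 ≡ 7, so v_4 = 7^{−1} = 8 (mod 11).
  i = 5 (α = 1): (1−3)(1−2)(1−7)(1−5) = (−2)·(−1)·(−6)·(−4) = 48 ≡ 4, so v_5 = 4^{−1} = 3 (mod 11).
  v = [9, 8, 5, 8, 3].
Step 2: syndromes of r = [6, 10, 9, 9, 3] (all sums mod 11).
  S_0 = Σ v_i r_i = 9·6 + 8·10 + 5·9 + 8·9 + 3·3 = 260 ≡ 7.
  S_1 = Σ v_i α_i r_i = 9·3·6 + 8·2·10 + 5·7·9 + 8·5·9 + 3·1·3 = 1006 ≡ 5.
  α_i^2 mod 11 = [9, 4, 5, 3, 1].
  S_2 = Σ v_i α_i^2 r_i = 9·9·6 + 8·4·10 + 5·5·9 + 8·3·9 + 3·1·3 = 1256 ≡ 2.
  S = (7, 5, 2) ≠ 0, so r is not a codeword (an error is present).
Step 3: locate the error. For a single error e at position i, S_ℓ = v_i·e·α_i^ℓ, so α_err = S_1/S_0.
  S_0^{−1} = 7^{−1} = 8 (mod 11), so α_err = 5·8 = 40 ≡ 7 = α_3. Error position i = 3.
  Consistency check: S_2/S_1 = 2·9 = 18 ≡ 7 = α_err ✓ (single-error assumption holds).
Step 4: error magnitude e = S_0/v_3 = S_0·∏_{j≠3}(α_3 − α_j) = 7·9 = 63 ≡ 8 (mod 11).
Step 5: correct position 3: c_3 = r_3 − e = 9 − 8 ≡ 1 (mod 11). Hence c = [6, 10, 1, 9, 3].
  Check: interpolating c through the α_i gives m(x) = 7 + 7·x (degree < 2) with m(α_i) = c_i for every i, so c is indeed a codeword.


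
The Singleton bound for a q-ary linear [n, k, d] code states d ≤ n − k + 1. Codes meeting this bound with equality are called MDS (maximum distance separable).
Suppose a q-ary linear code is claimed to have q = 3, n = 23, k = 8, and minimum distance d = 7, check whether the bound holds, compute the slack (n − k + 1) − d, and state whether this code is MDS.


Singleton RHS = n − k + 1 = 16, slack = 9, bound satisfied, not MDS.

Singleton bound: d ≤ n − k + 1.
Here n = 23, k = 8, so n − k + 1 = 16.
Given d = 7, check d ≤ 16: YES.
Slack = (n − k + 1) − d = 9.
The code is NOT MDS (slack = 9 > 0).
Description: the claimed parameters are [23, 8, 7]_3; such a code would be non-MDS.


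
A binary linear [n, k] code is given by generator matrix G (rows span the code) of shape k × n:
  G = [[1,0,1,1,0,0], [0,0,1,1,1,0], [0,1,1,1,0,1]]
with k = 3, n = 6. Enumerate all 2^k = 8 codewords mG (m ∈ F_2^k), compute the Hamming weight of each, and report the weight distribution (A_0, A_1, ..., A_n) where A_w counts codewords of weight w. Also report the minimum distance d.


Weight distribution: A_0 = 1, A_2 = 1, A_3 = 4, A_4 = 1, A_6 = 1. Minimum distance d = 2.

Enumerate all 2^3 = 8 messages m ∈ F_2^3.
For each, compute codeword c = mG in F_2^6, then tally its weight.
  m = 000 → c = 000000, weight = 0.
  m = 100 → c = 101100, weight = 3.
  m = 010 → c = 001110, weight = 3.
  m = 110 → c = 100010, weight = 2.
  m = 001 → c = 011101, weight = 4.
  m = 101 → c = 110001, weight = 3.
  m = 011 → c = 010011, weight = 3.
  m = 111 → c = 111111, weight = 6.
Tally weights:
  weight 0: 1 codewords.
  weight 2: 1 codewords.
  weight 3: 4 codewords.
  weight 4: 1 codewords.
  weight 6: 1 codewords.
Minimum distance d = smallest w > 0 with A_w > 0 = 2.
Sanity: Σ A_w = 8 = 2^3 = 8 ✓.


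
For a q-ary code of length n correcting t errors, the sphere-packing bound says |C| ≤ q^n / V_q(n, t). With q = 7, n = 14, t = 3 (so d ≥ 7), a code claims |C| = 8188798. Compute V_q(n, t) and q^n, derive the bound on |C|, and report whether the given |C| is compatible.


V_q(n, t) = 81985, q^n = 678223072849, Hamming bound = 8272526, |C| = 8188798 ≤ bound (satisfied).

Step 1: Compute V_q(n, t) = Σ_{j=0}^3 C(n, j) (q−1)^j.
  j = 0: C(14,0)·(6)^0 = 1·1 = 1.
  j = 1: C(14,1)·(6)^1 = 14·6 = 84.
  j = 2: C(14,2)·(6)^2 = 91·36 = 3276.
  j = 3: C(14,3)·(6)^3 = 364·216 = 78624.
  V_q(n, t) = 1 + 84 + 3276 + 78624 = 81985.
Step 2: q^n = 7^14 = 678223072849.
Step 3: Hamming bound ⌊q^n / V_q(n,t)⌋ = ⌊678223072849/81985⌋ = 8272526.
Step 4: Compare |C| = 8188798 to 8272526: satisfied.
The claimed |C| lies below the Hamming bound.


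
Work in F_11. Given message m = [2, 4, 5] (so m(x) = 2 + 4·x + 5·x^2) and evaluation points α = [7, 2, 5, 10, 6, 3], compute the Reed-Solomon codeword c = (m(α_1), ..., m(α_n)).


c = [0, 8, 4, 3, 8, 4]

Message polynomial: m(x) = 2 + 4·x + 5·x^2 (mod 11).
For each evaluation point α_i, compute m(α_i) mod 11:
  α_1 = 7: Horner steps 5 → 6 → 0, so m(7) = 0.
  α_2 = 2: Horner steps 5 → 3 → 8, so m(2) = 8.
  α_3 = 5: Horner steps 5 → 7 → 4, so m(5) = 4.
  α_4 = 10: Horner steps 5 → 10 → 3, so m(10) = 3.
  α_5 = 6: Horner steps 5 → 1 → 8, so m(6) = 8.
  α_6 = 3: Horner steps 5 → 8 → 4, so m(3) = 4.
Codeword c = [0, 8, 4, 3, 8, 4] ∈ F_11^6.


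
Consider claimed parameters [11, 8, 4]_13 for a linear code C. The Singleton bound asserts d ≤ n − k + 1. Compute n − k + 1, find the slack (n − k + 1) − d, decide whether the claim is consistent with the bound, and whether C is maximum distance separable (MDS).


Singleton RHS = n − k + 1 = 4, slack = 0, bound satisfied, MDS.

Singleton bound: d ≤ n − k + 1.
Here n = 11, k = 8, so n − k + 1 = 4.
Given d = 4, check d ≤ 4: YES.
Slack = (n − k + 1) − d = 0.
The code is MDS (slack = 0).
Description: the claimed parameters are [11, 8, 4]_13; such a code would be MDS (meets Singleton bound).


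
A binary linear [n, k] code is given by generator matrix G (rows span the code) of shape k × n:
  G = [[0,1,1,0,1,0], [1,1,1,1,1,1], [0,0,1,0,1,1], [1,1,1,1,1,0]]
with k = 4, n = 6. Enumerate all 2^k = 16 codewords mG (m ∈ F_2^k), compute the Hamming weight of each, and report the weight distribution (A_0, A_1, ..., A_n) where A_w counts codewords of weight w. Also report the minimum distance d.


Weight distribution: A_0 = 1, A_1 = 2, A_2 = 3, A_3 = 4, A_4 = 3, A_5 = 2, A_6 = 1. Minimum distance d = 1.

Enumerate all 2^4 = 16 messages m ∈ F_2^4.
For each, compute codeword c = mG in F_2^6, then tally its weight.
  m = 0000 → c = 000000, weight = 0.
  m = 1000 → c = 011010, weight = 3.
  m = 0100 → c = 111111, weight = 6.
  m = 1100 → c = 100101, weight = 3.
  m = 0010 → c = 001011, weight = 3.
  m = 1010 → c = 010001, weight = 2.
  m = 0110 → c = 110100, weight = 3.
  m = 1110 → c = 101110, weight = 4.
  m = 0001 → c = 111110, weight = 5.
  m = 1001 → c = 100100, weight = 2.
  m = 0101 → c = 000001, weight = 1.
  m = 1101 → c = 011011, weight = 4.
  m = 0011 → c = 110101, weight = 4.
  m = 1011 → c = 101111, weight = 5.
  m = 0111 → c = 001010, weight = 2.
  m = 1111 → c = 010000, weight = 1.
Tally weights:
  weight 0: 1 codewords.
  weight 1: 2 codewords.
  weight 2: 3 codewords.
  weight 3: 4 codewords.
  weight 4: 3 codewords.
  weight 5: 2 codewords.
  weight 6: 1 codewords.
Minimum distance d = smallest w > 0 with A_w > 0 = 1.
Sanity: Σ A_w = 16 = 2^4 = 16 ✓.


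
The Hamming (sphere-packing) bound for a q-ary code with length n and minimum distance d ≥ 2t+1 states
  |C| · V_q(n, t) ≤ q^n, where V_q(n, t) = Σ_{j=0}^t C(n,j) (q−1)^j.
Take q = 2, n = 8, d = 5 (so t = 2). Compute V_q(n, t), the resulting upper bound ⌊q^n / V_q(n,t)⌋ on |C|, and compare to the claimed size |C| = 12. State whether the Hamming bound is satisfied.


V_q(n, t) = 37, q^n = 256, Hamming bound = 6, |C| = 12 > bound (violated).

Step 1: Compute V_q(n, t) = Σ_{j=0}^2 C(n, j) (q−1)^j.
  j = 0: C(8,0)·(1)^0 = 1·1 = 1.
  j = 1: C(8,1)·(1)^1 = 8·1 = 8.
  j = 2: C(8,2)·(1)^2 = 28·1 = 28.
  V_q(n, t) = 1 + 8 + 28 = 37.
Step 2: q^n = 2^8 = 256.
Step 3: Hamming bound ⌊q^n / V_q(n,t)⌋ = ⌊256/37⌋ = 6.
Step 4: Compare |C| = 12 to 6: violated.
The claimed |C| lies above the Hamming bound, so no 2-ary code of length 8 with d ≥ 5 can have 12 codewords.


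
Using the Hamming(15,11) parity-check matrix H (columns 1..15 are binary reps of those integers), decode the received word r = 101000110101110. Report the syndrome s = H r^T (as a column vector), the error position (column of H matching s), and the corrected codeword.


s = (1, 0, 0, 0)^T, error position = 8, corrected codeword c = 101000100101110

Compute s = H r^T mod 2 one row at a time:
  s_1 = 1 + 0 + 1 + 0 + 1 + 1 + 1 + 0 = 5 ≡ 1 (mod 2).
  s_2 = 0 + 0 + 0 + 1 + 1 + 1 + 1 + 0 = 4 ≡ 0 (mod 2).
  s_3 = 0 + 1 + 0 + 1 + 1 + 0 + 1 + 0 = 4 ≡ 0 (mod 2).
  s_4 = 1 + 1 + 0 + 1 + 0 + 0 + 1 + 0 = 4 ≡ 0 (mod 2).
s = (1, 0, 0, 0)^T — this equals column 8 of H (binary 1000), so error is at position 8.
Correct: flip bit 8 of r = 101000110101110 to get c = 101000100101110.


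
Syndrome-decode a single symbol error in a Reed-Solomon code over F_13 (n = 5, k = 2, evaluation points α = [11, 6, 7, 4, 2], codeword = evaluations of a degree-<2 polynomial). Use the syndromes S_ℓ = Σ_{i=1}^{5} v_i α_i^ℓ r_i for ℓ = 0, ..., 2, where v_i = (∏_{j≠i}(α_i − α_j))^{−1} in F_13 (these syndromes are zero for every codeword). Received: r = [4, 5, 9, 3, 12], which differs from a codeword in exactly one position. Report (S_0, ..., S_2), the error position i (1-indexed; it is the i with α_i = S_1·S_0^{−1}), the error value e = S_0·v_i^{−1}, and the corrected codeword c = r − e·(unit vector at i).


S = (11, 1, 6), error at position 2, error magnitude e = 11, c = [4, 7, 9, 3, 12].

Step 1: column multipliers v_i = (∏_{j≠i}(α_i − α_j))^{−1} mod 13.
  i = 1 (α = 11): (11−6)(11−7)(11−4)(11−2) = 5·4·7·9 = 1260 ≡ 12, so v_1 = 12^{−1} = 12 (mod 13).
  i = 2 (α = 6): (6−11)(6−7)(6−4)(6−2) = (−5)·(−1)·2·4 = 40 ≡ 1, so v_2 = 1^{−1} = 1 (mod 13).
  i = 3 (α = 7): (7−11)(7−6)(7−4)(7−2) = (−4)·1·3·5 = −60 ≡ 5, so v_3 = 5^{−1} = 8 (mod 13).
  i = 4 (α = 4): (4−11)(4−6)(4−7)(4−2) = (−7)·(−2)·(−3)·2 = −84 ≡ 7, so v_4 = 7^{−1} = 2 (mod 13).
  i = 5 (α = 2): (2−11)(2−6)(2−7)(2−4) = (−9)·(−4)·(−5)·(−2) = 360 ≡ 9, so v_5 = 9^{−1} = 3 (mod 13).
  v = [12, 1, 8, 2, 3].
Step 2: syndromes of r = [4, 5, 9, 3, 12] (all sums mod 13).
  S_0 = Σ v_i r_i = 12·4 + 1·5 + 8·9 + 2·3 + 3·12 = 167 ≡ 11.
  S_1 = Σ v_i α_i r_i = 12·11·4 + 1·6·5 + 8·7·9 + 2·4·3 + 3·2·12 = 1158 ≡ 1.
  α_i^2 mod 13 = [4, 10, 10, 3, 4].
  S_2 = Σ v_i α_i^2 r_i = 12·4·4 + 1·10·5 + 8·10·9 + 2·3·3 + 3·4·12 = 1124 ≡ 6.
  S = (11, 1, 6) ≠ 0, so r is not a codeword (an error is present).
Step 3: locate the error. For a single error e at position i, S_ℓ = v_i·e·α_i^ℓ, so α_err = S_1/S_0.
  S_0^{−1} = 11^{−1} = 6 (mod 13), so α_err = 1·6 = 6 ≡ 6 = α_2. Error position i = 2.
  Consistency check: S_2/S_1 = 6·1 = 6 ≡ 6 = α_err ✓ (single-error assumption holds).
Step 4: error magnitude e = S_0/v_2 = S_0·∏_{j≠2}(α_2 − α_j) = 11·1 = 11 ≡ 11 (mod 13).
Step 5: correct position 2: c_2 = r_2 − e = 5 − 11 ≡ 7 (mod 13). Hence c = [4, 7, 9, 3, 12].
  Check: interpolating c through the α_i gives m(x) = 8 + 2·x (degree < 2) with m(α_i) = c_i for every i, so c is indeed a codeword.


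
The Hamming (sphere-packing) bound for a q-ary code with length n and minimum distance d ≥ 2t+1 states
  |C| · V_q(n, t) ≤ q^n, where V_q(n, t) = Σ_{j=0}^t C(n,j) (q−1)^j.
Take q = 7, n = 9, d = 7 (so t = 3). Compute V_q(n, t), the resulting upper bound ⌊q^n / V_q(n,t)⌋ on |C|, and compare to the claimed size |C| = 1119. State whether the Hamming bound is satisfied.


V_q(n, t) = 19495, q^n = 40353607, Hamming bound = 2069, |C| = 1119 ≤ bound (satisfied).

Step 1: Compute V_q(n, t) = Σ_{j=0}^3 C(n, j) (q−1)^j.
  j = 0: C(9,0)·(6)^0 = 1·1 = 1.
  j = 1: C(9,1)·(6)^1 = 9·6 = 54.
  j = 2: C(9,2)·(6)^2 = 36·36 = 1296.
  j = 3: C(9,3)·(6)^3 = 84·216 = 18144.
  V_q(n, t) = 1 + 54 + 1296 + 18144 = 19495.
Step 2: q^n = 7^9 = 40353607.
Step 3: Hamming bound ⌊q^n / V_q(n,t)⌋ = ⌊40353607/19495⌋ = 2069.
Step 4: Compare |C| = 1119 to 2069: satisfied.
The claimed |C| lies below the Hamming bound.


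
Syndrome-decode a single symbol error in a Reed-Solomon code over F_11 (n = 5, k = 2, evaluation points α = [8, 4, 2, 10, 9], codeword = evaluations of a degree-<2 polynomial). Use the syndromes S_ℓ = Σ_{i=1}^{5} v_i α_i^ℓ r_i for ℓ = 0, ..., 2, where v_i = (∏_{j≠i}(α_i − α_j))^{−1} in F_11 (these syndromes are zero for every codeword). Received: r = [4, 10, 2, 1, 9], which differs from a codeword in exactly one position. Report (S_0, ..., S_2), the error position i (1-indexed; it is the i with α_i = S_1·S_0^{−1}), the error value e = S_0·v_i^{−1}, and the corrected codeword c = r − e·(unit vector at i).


S = (5, 1, 9), error at position 5, error magnitude e = 1, c = [4, 10, 2, 1, 8].

Step 1: column multipliers v_i = (∏_{j≠i}(α_i − α_j))^{−1} mod 11.
  i = 1 (α = 8): (8−4)(8−2)(8−10)(8−9) = 4·6·(−2)·(−1) = 48 ≡ 4, so v_1 = 4^{−1} = 3 (mod 11).
  i = 2 (α = 4): (4−8)(4−2)(4−10)(4−9) = (−4)·2·(−6)·(−5) = −240 ≡ 2, so v_2 = 2^{−1} = 6 (mod 11).
  i = 3 (α = 2): (2−8)(2−4)(2−10)(2−9) = (−6)·(−2)·(−8)·(−7) = 672 ≡ 1, so v_3 = 1^{−1} = 1 (mod 11).
  i = 4 (α = 10): (10−8)(10−4)(10−2)(10−9) = 2·6·8·1 = 96 ≡ 8, so v_4 = 8^{−1} = 7 (mod 11).
  i = 5 (α = 9): (9−8)(9−4)(9−2)(9−10) = 1·5·7·(−1) = −35 ≡ 9, so v_5 = 9^{−1} = 5 (mod 11).
  v = [3, 6, 1, 7, 5].
Step 2: syndromes of r = [4, 10, 2, 1, 9] (all sums mod 11).
  S_0 = Σ v_i r_i = 3·4 + 6·10 + 1·2 + 7·1 + 5·9 = 126 ≡ 5.
  S_1 = Σ v_i α_i r_i = 3·8·4 + 6·4·10 + 1·2·2 + 7·10·1 + 5·9·9 = 815 ≡ 1.
  α_i^2 mod 11 = [9, 5, 4, 1, 4].
  S_2 = Σ v_i α_i^2 r_i = 3·9·4 + 6·5·10 + 1·4·2 + 7·1·1 + 5·4·9 = 603 ≡ 9.
  S = (5, 1, 9) ≠ 0, so r is not a codeword (an error is present).
Step 3: locate the error. For a single error e at position i, S_ℓ = v_i·e·α_i^ℓ, so α_err = S_1/S_0.
  S_0^{−1} = 5^{−1} = 9 (mod 11), so α_err = 1·9 = 9 ≡ 9 = α_5. Error position i = 5.
  Consistency check: S_2/S_1 = 9·1 = 9 ≡ 9 = α_err ✓ (single-error assumption holds).
Step 4: error magnitude e = S_0/v_5 = S_0·∏_{j≠5}(α_5 − α_j) = 5·9 = 45 ≡ 1 (mod 11).
Step 5: correct position 5: c_5 = r_5 − e = 9 − 1 ≡ 8 (mod 11). Hence c = [4, 10, 2, 1, 8].
  Check: interpolating c through the α_i gives m(x) = 5 + 4·x (degree < 2) with m(α_i) = c_i for every i, so c is indeed a codeword.


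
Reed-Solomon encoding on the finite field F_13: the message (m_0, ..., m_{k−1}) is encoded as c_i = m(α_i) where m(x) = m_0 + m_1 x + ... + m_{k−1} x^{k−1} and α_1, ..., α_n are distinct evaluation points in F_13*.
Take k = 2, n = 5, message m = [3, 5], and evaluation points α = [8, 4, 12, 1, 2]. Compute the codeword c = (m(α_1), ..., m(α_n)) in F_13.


c = [4, 10, 11, 8, 0]

Message polynomial: m(x) = 3 + 5·x (mod 13).
For each evaluation point α_i, compute m(α_i) mod 13:
  α_1 = 8: Horner steps 5 → 4, so m(8) = 4.
  α_2 = 4: Horner steps 5 → 10, so m(4) = 10.
  α_3 = 12: Horner steps 5 → 11, so m(12) = 11.
  α_4 = 1: Horner steps 5 → 8, so m(1) = 8.
  α_5 = 2: Horner steps 5 → 0, so m(2) = 0.
Codeword c = [4, 10, 11, 8, 0] ∈ F_13^5.


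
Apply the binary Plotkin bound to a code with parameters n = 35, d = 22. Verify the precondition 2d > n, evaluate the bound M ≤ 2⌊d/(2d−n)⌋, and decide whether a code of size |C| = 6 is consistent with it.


Plotkin bound M ≤ 4; given |C| = 6 > bound (violated).

Check applicability: 2d = 44, n = 35.
2d − n = 9 > 0, so Plotkin applies.
Compute d/(2d−n) = 22/9 ≈ 2.4444.
⌊d/(2d−n)⌋ = 2.
Plotkin bound: M ≤ 2·2 = 4.
Given |C| = 6, check: VIOLATED.
This |C| is above the Plotkin bound, so no binary code with n = 35, d = 22 and 6 codewords exists.


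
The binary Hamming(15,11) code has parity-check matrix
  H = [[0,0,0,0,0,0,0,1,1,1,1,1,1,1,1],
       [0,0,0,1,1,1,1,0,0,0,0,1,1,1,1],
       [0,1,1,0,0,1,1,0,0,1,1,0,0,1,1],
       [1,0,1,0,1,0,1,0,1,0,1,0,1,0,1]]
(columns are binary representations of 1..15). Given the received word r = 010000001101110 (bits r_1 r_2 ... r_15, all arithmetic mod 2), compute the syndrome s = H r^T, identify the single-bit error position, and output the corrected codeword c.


s = (1, 1, 1, 0)^T, error position = 14, corrected codeword c = 010000001101100

Compute s = H r^T mod 2 one row at a time:
  s_1 = 0 + 1 + 1 + 0 + 1 + 1 + 1 + 0 = 5 ≡ 1 (mod 2).
  s_2 = 0 + 0 + 0 + 0 + 1 + 1 + 1 + 0 = 3 ≡ 1 (mod 2).
  s_3 = 1 + 0 + 0 + 0 + 1 + 0 + 1 + 0 = 3 ≡ 1 (mod 2).
  s_4 = 0 + 0 + 0 + 0 + 1 + 0 + 1 + 0 = 2 ≡ 0 (mod 2).
s = (1, 1, 1, 0)^T — this equals column 14 of H (binary 1110), so error is at position 14.
Correct: flip bit 14 of r = 010000001101110 to get c = 010000001101100.


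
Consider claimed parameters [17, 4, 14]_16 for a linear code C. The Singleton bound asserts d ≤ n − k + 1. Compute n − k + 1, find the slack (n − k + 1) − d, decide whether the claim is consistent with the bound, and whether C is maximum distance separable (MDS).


Singleton RHS = n − k + 1 = 14, slack = 0, bound satisfied, MDS.

Singleton bound: d ≤ n − k + 1.
Here n = 17, k = 4, so n − k + 1 = 14.
Given d = 14, check d ≤ 14: YES.
Slack = (n − k + 1) − d = 0.
The code is MDS (slack = 0).
Description: the claimed parameters are [17, 4, 14]_16; such a code would be MDS (meets Singleton bound).


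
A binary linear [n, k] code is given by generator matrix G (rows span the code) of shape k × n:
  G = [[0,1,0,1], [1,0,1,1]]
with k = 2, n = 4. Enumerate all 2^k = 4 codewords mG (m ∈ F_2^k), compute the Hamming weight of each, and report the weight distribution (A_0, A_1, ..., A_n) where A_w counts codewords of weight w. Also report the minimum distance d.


Weight distribution: A_0 = 1, A_2 = 1, A_3 = 2. Minimum distance d = 2.

Enumerate all 2^2 = 4 messages m ∈ F_2^2.
For each, compute codeword c = mG in F_2^4, then tally its weight.
  m = 00 → c = 0000, weight = 0.
  m = 10 → c = 0101, weight = 2.
  m = 01 → c = 1011, weight = 3.
  m = 11 → c = 1110, weight = 3.
Tally weights:
  weight 0: 1 codewords.
  weight 2: 1 codewords.
  weight 3: 2 codewords.
Minimum distance d = smallest w > 0 with A_w > 0 = 2.
Sanity: Σ A_w = 4 = 2^2 = 4 ✓.


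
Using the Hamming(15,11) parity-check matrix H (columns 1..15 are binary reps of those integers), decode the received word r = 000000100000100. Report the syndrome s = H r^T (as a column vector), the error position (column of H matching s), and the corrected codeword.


s = (1, 0, 1, 0)^T, error position = 10, corrected codeword c = 000000100100100

Compute s = H r^T mod 2 one row at a time:
  s_1 = 0 + 0 + 0 + 0 + 0 + 1 + 0 + 0 = 1 ≡ 1 (mod 2).
  s_2 = 0 + 0 + 0 + 1 + 0 + 1 + 0 + 0 = 2 ≡ 0 (mod 2).
  s_3 = 0 + 0 + 0 + 1 + 0 + 0 + 0 + 0 = 1 ≡ 1 (mod 2).
  s_4 = 0 + 0 + 0 + 1 + 0 + 0 + 1 + 0 = 2 ≡ 0 (mod 2).
s = (1, 0, 1, 0)^T — this equals column 10 of H (binary 1010), so error is at position 10.
Correct: flip bit 10 of r = 000000100000100 to get c = 000000100100100.


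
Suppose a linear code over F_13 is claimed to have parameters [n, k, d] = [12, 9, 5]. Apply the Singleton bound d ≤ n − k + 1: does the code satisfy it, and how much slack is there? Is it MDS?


Singleton RHS = n − k + 1 = 4, slack = -1, bound violated (no such code; not MDS).

Singleton bound: d ≤ n − k + 1.
Here n = 12, k = 9, so n − k + 1 = 4.
Given d = 5, check d ≤ 4: NO.
Slack = (n − k + 1) − d = -1.
The slack is negative: d = 5 exceeds n − k + 1 = 4 by 1, so the Singleton bound is violated and no linear [12, 9, 5]_13 code can exist. In particular it is not MDS (MDS requires d = n − k + 1 exactly).
Description: the claimed parameters are [12, 9, 5]_13; such a code would be impossible (violates the Singleton bound).


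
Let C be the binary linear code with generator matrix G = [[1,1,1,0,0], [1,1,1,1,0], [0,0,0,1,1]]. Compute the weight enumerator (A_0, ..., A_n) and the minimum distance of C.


Weight distribution: A_0 = 1, A_1 = 2, A_2 = 1, A_3 = 1, A_4 = 2, A_5 = 1. Minimum distance d = 1.

Enumerate all 2^3 = 8 messages m ∈ F_2^3.
For each, compute codeword c = mG in F_2^5, then tally its weight.
  m = 000 → c = 00000, weight = 0.
  m = 100 → c = 11100, weight = 3.
  m = 010 → c = 11110, weight = 4.
  m = 110 → c = 00010, weight = 1.
  m = 001 → c = 00011, weight = 2.
  m = 101 → c = 11111, weight = 5.
  m = 011 → c = 11101, weight = 4.
  m = 111 → c = 00001, weight = 1.
Tally weights:
  weight 0: 1 codewords.
  weight 1: 2 codewords.
  weight 2: 1 codewords.
  weight 3: 1 codewords.
  weight 4: 2 codewords.
  weight 5: 1 codewords.
Minimum distance d = smallest w > 0 with A_w > 0 = 1.
Sanity: Σ A_w = 8 = 2^3 = 8 ✓.


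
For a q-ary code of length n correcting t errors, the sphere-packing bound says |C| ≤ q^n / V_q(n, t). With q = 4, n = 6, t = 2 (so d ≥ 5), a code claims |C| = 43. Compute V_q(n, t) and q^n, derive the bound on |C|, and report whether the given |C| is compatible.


V_q(n, t) = 154, q^n = 4096, Hamming bound = 26, |C| = 43 > bound (violated).

Step 1: Compute V_q(n, t) = Σ_{j=0}^2 C(n, j) (q−1)^j.
  j = 0: C(6,0)·(3)^0 = 1·1 = 1.
  j = 1: C(6,1)·(3)^1 = 6·3 = 18.
  j = 2: C(6,2)·(3)^2 = 15·9 = 135.
  V_q(n, t) = 1 + 18 + 135 = 154.
Step 2: q^n = 4^6 = 4096.
Step 3: Hamming bound ⌊q^n / V_q(n,t)⌋ = ⌊4096/154⌋ = 26.
Step 4: Compare |C| = 43 to 26: violated.
The claimed |C| lies above the Hamming bound, so no 4-ary code of length 6 with d ≥ 5 can have 43 codewords.


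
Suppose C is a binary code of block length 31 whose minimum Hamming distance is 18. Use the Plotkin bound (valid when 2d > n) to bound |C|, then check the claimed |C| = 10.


Plotkin bound M ≤ 6; given |C| = 10 > bound (violated).

Check applicability: 2d = 36, n = 31.
2d − n = 5 > 0, so Plotkin applies.
Compute d/(2d−n) = 18/5 ≈ 3.6000.
⌊d/(2d−n)⌋ = 3.
Plotkin bound: M ≤ 2·3 = 6.
Given |C| = 10, check: VIOLATED.
This |C| is above the Plotkin bound, so no binary code with n = 31, d = 18 and 10 codewords exists.


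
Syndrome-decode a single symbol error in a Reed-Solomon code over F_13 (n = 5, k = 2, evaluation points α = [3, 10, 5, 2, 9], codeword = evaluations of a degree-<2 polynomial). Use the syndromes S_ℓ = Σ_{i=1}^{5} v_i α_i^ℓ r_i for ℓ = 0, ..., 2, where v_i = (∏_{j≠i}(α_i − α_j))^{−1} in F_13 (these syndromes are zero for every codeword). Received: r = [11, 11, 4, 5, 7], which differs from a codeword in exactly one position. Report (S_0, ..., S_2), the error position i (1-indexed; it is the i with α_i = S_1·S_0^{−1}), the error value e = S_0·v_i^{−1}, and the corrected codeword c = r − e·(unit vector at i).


S = (4, 12, 10), error at position 1, error magnitude e = 2, c = [9, 11, 4, 5, 7].

Step 1: column multipliers v_i = (∏_{j≠i}(α_i − α_j))^{−1} mod 13.
  i = 1 (α = 3): (3−10)(3−5)(3−2)(3−9) = (−7)·(−2)·1·(−6) = −84 ≡ 7, so v_1 = 7^{−1} = 2 (mod 13).
  i = 2 (α = 10): (10−3)(10−5)(10−2)(10−9) = 7·5·8·1 = 280 ≡ 7, so v_2 = 7^{−1} = 2 (mod 13).
  i = 3 (α = 5): (5−3)(5−10)(5−2)(5−9) = 2·(−5)·3·(−4) = 120 ≡ 3, so v_3 = 3^{−1} = 9 (mod 13).
  i = 4 (α = 2): (2−3)(2−10)(2−5)(2−9) = (−1)·(−8)·(−3)·(−7) = 168 ≡ 12, so v_4 = 12^{−1} = 12 (mod 13).
  i = 5 (α = 9): (9−3)(9−10)(9−5)(9−2) = 6·(−1)·4·7 = −168 ≡ 1, so v_5 = 1^{−1} = 1 (mod 13).
  v = [2, 2, 9, 12, 1].
Step 2: syndromes of r = [11, 11, 4, 5, 7] (all sums mod 13).
  S_0 = Σ v_i r_i = 2·11 + 2·11 + 9·4 + 12·5 + 1·7 = 147 ≡ 4.
  S_1 = Σ v_i α_i r_i = 2·3·11 + 2·10·11 + 9·5·4 + 12·2·5 + 1·9·7 = 649 ≡ 12.
  α_i^2 mod 13 = [9, 9, 12, 4, 3].
  S_2 = Σ v_i α_i^2 r_i = 2·9·11 + 2·9·11 + 9·12·4 + 12·4·5 + 1·3·7 = 1089 ≡ 10.
  S = (4, 12, 10) ≠ 0, so r is not a codeword (an error is present).
Step 3: locate the error. For a single error e at position i, S_ℓ = v_i·e·α_i^ℓ, so α_err = S_1/S_0.
  S_0^{−1} = 4^{−1} = 10 (mod 13), so α_err = 12·10 = 120 ≡ 3 = α_1. Error position i = 1.
  Consistency check: S_2/S_1 = 10·12 = 120 ≡ 3 = α_err ✓ (single-error assumption holds).
Step 4: error magnitude e = S_0/v_1 = S_0·∏_{j≠1}(α_1 − α_j) = 4·7 = 28 ≡ 2 (mod 13).
Step 5: correct position 1: c_1 = r_1 − e = 11 − 2 ≡ 9 (mod 13). Hence c = [9, 11, 4, 5, 7].
  Check: interpolating c through the α_i gives m(x) = 10 + 4·x (degree < 2) with m(α_i) = c_i for every i, so c is indeed a codeword.


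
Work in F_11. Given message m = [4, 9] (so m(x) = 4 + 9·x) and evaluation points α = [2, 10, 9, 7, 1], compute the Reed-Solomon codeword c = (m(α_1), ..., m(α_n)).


c = [0, 6, 8, 1, 2]

Message polynomial: m(x) = 4 + 9·x (mod 11).
For each evaluation point α_i, compute m(α_i) mod 11:
  α_1 = 2: Horner steps 9 → 0, so m(2) = 0.
  α_2 = 10: Horner steps 9 → 6, so m(10) = 6.
  α_3 = 9: Horner steps 9 → 8, so m(9) = 8.
  α_4 = 7: Horner steps 9 → 1, so m(7) = 1.
  α_5 = 1: Horner steps 9 → 2, so m(1) = 2.
Codeword c = [0, 6, 8, 1, 2] ∈ F_11^5.


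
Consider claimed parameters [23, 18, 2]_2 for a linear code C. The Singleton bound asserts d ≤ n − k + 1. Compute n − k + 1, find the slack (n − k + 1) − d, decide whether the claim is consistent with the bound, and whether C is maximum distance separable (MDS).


Singleton RHS = n − k + 1 = 6, slack = 4, bound satisfied, not MDS.

Singleton bound: d ≤ n − k + 1.
Here n = 23, k = 18, so n − k + 1 = 6.
Given d = 2, check d ≤ 6: YES.
Slack = (n − k + 1) − d = 4.
The code is NOT MDS (slack = 4 > 0).
Description: the claimed parameters are [23, 18, 2]_2; such a code would be non-MDS.


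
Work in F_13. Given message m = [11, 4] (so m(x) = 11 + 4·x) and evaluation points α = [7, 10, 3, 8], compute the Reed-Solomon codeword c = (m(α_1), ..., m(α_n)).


c = [0, 12, 10, 4]

Message polynomial: m(x) = 11 + 4·x (mod 13).
For each evaluation point α_i, compute m(α_i) mod 13:
  α_1 = 7: Horner steps 4 → 0, so m(7) = 0.
  α_2 = 10: Horner steps 4 → 12, so m(10) = 12.
  α_3 = 3: Horner steps 4 → 10, so m(3) = 10.
  α_4 = 8: Horner steps 4 → 4, so m(8) = 4.
Codeword c = [0, 12, 10, 4] ∈ F_13^4.


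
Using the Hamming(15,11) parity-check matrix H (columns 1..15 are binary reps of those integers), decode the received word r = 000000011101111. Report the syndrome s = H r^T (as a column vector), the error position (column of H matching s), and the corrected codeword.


s = (1, 0, 1, 1)^T, error position = 11, corrected codeword c = 000000011111111

Compute s = H r^T mod 2 one row at a time:
  s_1 = 1 + 1 + 1 + 0 + 1 + 1 + 1 + 1 = 7 ≡ 1 (mod 2).
  s_2 = 0 + 0 + 0 + 0 + 1 + 1 + 1 + 1 = 4 ≡ 0 (mod 2).
  s_3 = 0 + 0 + 0 + 0 + 1 + 0 + 1 + 1 = 3 ≡ 1 (mod 2).
  s_4 = 0 + 0 + 0 + 0 + 1 + 0 + 1 + 1 = 3 ≡ 1 (mod 2).
s = (1, 0, 1, 1)^T — this equals column 11 of H (binary 1011), so error is at position 11.
Correct: flip bit 11 of r = 000000011101111 to get c = 000000011111111.


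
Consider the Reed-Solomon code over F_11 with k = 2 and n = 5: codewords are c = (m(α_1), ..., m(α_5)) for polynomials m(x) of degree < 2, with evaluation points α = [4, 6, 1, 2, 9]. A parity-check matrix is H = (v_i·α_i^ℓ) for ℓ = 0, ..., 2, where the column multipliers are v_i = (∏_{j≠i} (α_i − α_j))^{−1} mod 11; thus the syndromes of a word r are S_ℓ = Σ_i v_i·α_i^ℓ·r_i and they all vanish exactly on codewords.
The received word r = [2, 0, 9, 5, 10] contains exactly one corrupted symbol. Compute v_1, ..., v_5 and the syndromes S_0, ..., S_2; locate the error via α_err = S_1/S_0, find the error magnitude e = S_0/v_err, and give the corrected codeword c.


S = (1, 4, 5), error at position 1, error magnitude e = 5, c = [8, 0, 9, 5, 10].

Step 1: column multipliers v_i = (∏_{j≠i}(α_i − α_j))^{−1} mod 11.
  i = 1 (α = 4): (4−6)(4−1)(4−2)(4−9) = (−2)·3·2·(−5) = 60 ≡ 5, so v_1 = 5^{−1} = 9 (mod 11).
  i = 2 (α = 6): (6−4)(6−1)(6−2)(6−9) = 2·5·4·(−3) = −120 ≡ 1, so v_2 = 1^{−1} = 1 (mod 11).
  i = 3 (α = 1): (1−4)(1−6)(1−2)(1−9) = (−3)·(−5)·(−1)·(−8) = 120 ≡ 10, so v_3 = 10^{−1} = 10 (mod 11).
  i = 4 (α = 2): (2−4)(2−6)(2−1)(2−9) = (−2)·(−4)·1·(−7) = −56 ≡ 10, so v_4 = 10^{−1} = 10 (mod 11).
  i = 5 (α = 9): (9−4)(9−6)(9−1)(9−2) = 5·3·8·7 = 840 ≡ 4, so v_5 = 4^{−1} = 3 (mod 11).
  v = [9, 1, 10, 10, 3].
Step 2: syndromes of r = [2, 0, 9, 5, 10] (all sums mod 11).
  S_0 = Σ v_i r_i = 9·2 + 1·0 + 10·9 + 10·5 + 3·10 = 188 ≡ 1.
  S_1 = Σ v_i α_i r_i = 9·4·2 + 1·6·0 + 10·1·9 + 10·2·5 + 3·9·10 = 532 ≡ 4.
  α_i^2 mod 11 = [5, 3, 1, 4, 4].
  S_2 = Σ v_i α_i^2 r_i = 9·5·2 + 1·3·0 + 10·1·9 + 10·4·5 + 3·4·10 = 500 ≡ 5.
  S = (1, 4, 5) ≠ 0, so r is not a codeword (an error is present).
Step 3: locate the error. For a single error e at position i, S_ℓ = v_i·e·α_i^ℓ, so α_err = S_1/S_0.
  S_0^{−1} = 1^{−1} = 1 (mod 11), so α_err = 4·1 = 4 ≡ 4 = α_1. Error position i = 1.
  Consistency check: S_2/S_1 = 5·3 = 15 ≡ 4 = α_err ✓ (single-error assumption holds).
Step 4: error magnitude e = S_0/v_1 = S_0·∏_{j≠1}(α_1 − α_j) = 1·5 = 5 ≡ 5 (mod 11).
Step 5: correct position 1: c_1 = r_1 − e = 2 − 5 ≡ 8 (mod 11). Hence c = [8, 0, 9, 5, 10].
  Check: interpolating c through the α_i gives m(x) = 2 + 7·x (degree < 2) with m(α_i) = c_i for every i, so c is indeed a codeword.


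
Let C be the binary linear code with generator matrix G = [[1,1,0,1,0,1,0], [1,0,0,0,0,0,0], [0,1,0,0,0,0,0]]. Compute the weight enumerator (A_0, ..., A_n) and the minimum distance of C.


Weight distribution: A_0 = 1, A_1 = 2, A_2 = 2, A_3 = 2, A_4 = 1. Minimum distance d = 1.

Enumerate all 2^3 = 8 messages m ∈ F_2^3.
For each, compute codeword c = mG in F_2^7, then tally its weight.
  m = 000 → c = 0000000, weight = 0.
  m = 100 → c = 1101010, weight = 4.
  m = 010 → c = 1000000, weight = 1.
  m = 110 → c = 0101010, weight = 3.
  m = 001 → c = 0100000, weight = 1.
  m = 101 → c = 1001010, weight = 3.
  m = 011 → c = 1100000, weight = 2.
  m = 111 → c = 0001010, weight = 2.
Tally weights:
  weight 0: 1 codewords.
  weight 1: 2 codewords.
  weight 2: 2 codewords.
  weight 3: 2 codewords.
  weight 4: 1 codewords.
Minimum distance d = smallest w > 0 with A_w > 0 = 1.
Sanity: Σ A_w = 8 = 2^3 = 8 ✓.


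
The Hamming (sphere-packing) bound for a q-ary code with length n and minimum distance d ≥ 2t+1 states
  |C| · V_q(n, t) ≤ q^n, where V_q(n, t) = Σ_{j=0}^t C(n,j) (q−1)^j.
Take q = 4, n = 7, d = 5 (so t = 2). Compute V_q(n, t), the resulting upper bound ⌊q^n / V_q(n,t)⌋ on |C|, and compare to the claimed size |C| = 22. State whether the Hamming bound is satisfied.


V_q(n, t) = 211, q^n = 16384, Hamming bound = 77, |C| = 22 ≤ bound (satisfied).

Step 1: Compute V_q(n, t) = Σ_{j=0}^2 C(n, j) (q−1)^j.
  j = 0: C(7,0)·(3)^0 = 1·1 = 1.
  j = 1: C(7,1)·(3)^1 = 7·3 = 21.
  j = 2: C(7,2)·(3)^2 = 21·9 = 189.
  V_q(n, t) = 1 + 21 + 189 = 211.
Step 2: q^n = 4^7 = 16384.
Step 3: Hamming bound ⌊q^n / V_q(n,t)⌋ = ⌊16384/211⌋ = 77.
Step 4: Compare |C| = 22 to 77: satisfied.
The claimed |C| lies below the Hamming bound.


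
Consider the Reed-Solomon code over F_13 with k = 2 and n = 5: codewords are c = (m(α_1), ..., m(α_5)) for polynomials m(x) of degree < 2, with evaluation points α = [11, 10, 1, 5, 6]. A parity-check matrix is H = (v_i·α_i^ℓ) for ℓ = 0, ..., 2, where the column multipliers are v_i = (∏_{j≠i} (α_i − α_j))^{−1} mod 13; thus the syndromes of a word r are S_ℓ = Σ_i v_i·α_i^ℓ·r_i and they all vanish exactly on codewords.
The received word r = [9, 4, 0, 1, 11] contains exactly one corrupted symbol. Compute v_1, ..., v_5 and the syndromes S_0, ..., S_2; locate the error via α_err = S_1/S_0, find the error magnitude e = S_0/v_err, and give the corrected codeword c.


S = (9, 12, 3), error at position 2, error magnitude e = 5, c = [9, 12, 0, 1, 11].

Step 1: column multipliers v_i = (∏_{j≠i}(α_i − α_j))^{−1} mod 13.
  i = 1 (α = 11): (11−10)(11−1)(11−5)(11−6) = 1·10·6·5 = 300 ≡ 1, so v_1 = 1^{−1} = 1 (mod 13).
  i = 2 (α = 10): (10−11)(10−1)(10−5)(10−6) = (−1)·9·5·4 = −180 ≡ 2, so v_2 = 2^{−1} = 7 (mod 13).
  i = 3 (α = 1): (1−11)(1−10)(1−5)(1−6) = (−10)·(−9)·(−4)·(−5) = 1800 ≡ 6, so v_3 = 6^{−1} = 11 (mod 13).
  i = 4 (α = 5): (5−11)(5−10)(5−1)(5−6) = (−6)·(−5)·4·(−1) = −120 ≡ 10, so v_4 = 10^{−1} = 4 (mod 13).
  i = 5 (α = 6): (6−11)(6−10)(6−1)(6−5) = (−5)·(−4)·5·1 = 100 ≡ 9, so v_5 = 9^{−1} = 3 (mod 13).
  v = [1, 7, 11, 4, 3].
Step 2: syndromes of r = [9, 4, 0, 1, 11] (all sums mod 13).
  S_0 = Σ v_i r_i = 1·9 + 7·4 + 11·0 + 4·1 + 3·11 = 74 ≡ 9.
  S_1 = Σ v_i α_i r_i = 1·11·9 + 7·10·4 + 11·1·0 + 4·5·1 + 3·6·11 = 597 ≡ 12.
  α_i^2 mod 13 = [4, 9, 1, 12, 10].
  S_2 = Σ v_i α_i^2 r_i = 1·4·9 + 7·9·4 + 11·1·0 + 4·12·1 + 3·10·11 = 666 ≡ 3.
  S = (9, 12, 3) ≠ 0, so r is not a codeword (an error is present).
Step 3: locate the error. For a single error e at position i, S_ℓ = v_i·e·α_i^ℓ, so α_err = S_1/S_0.
  S_0^{−1} = 9^{−1} = 3 (mod 13), so α_err = 12·3 = 36 ≡ 10 = α_2. Error position i = 2.
  Consistency check: S_2/S_1 = 3·12 = 36 ≡ 10 = α_err ✓ (single-error assumption holds).
Step 4: error magnitude e = S_0/v_2 = S_0·∏_{j≠2}(α_2 − α_j) = 9·2 = 18 ≡ 5 (mod 13).
Step 5: correct position 2: c_2 = r_2 − e = 4 − 5 ≡ 12 (mod 13). Hence c = [9, 12, 0, 1, 11].
  Check: interpolating c through the α_i gives m(x) = 3 + 10·x (degree < 2) with m(α_i) = c_i for every i, so c is indeed a codeword.
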